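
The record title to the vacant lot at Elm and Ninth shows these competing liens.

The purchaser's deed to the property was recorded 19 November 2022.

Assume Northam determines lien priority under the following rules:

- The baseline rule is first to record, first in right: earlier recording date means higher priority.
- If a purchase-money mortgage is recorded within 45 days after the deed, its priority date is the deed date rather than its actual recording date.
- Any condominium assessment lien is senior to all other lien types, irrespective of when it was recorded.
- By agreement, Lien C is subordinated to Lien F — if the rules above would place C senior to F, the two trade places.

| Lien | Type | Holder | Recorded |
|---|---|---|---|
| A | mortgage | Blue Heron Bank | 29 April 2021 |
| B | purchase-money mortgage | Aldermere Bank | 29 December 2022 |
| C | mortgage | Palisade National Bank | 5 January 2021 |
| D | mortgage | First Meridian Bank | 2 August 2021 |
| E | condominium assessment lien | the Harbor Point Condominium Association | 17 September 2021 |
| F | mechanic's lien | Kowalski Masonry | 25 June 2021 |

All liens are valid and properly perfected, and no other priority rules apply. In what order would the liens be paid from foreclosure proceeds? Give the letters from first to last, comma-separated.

Adjusting effective dates: B relates back to the deed date 19 November 2022.
E is a condominium assessment lien and takes priority over every other lien.
Remaining liens by effective date: C (5 January 2021), A (29 April 2021), F (25 June 2021), D (2 August 2021), B (19 November 2022).
The subordination applies — C was senior to F — so C and F swap.

E, F, A, C, D, B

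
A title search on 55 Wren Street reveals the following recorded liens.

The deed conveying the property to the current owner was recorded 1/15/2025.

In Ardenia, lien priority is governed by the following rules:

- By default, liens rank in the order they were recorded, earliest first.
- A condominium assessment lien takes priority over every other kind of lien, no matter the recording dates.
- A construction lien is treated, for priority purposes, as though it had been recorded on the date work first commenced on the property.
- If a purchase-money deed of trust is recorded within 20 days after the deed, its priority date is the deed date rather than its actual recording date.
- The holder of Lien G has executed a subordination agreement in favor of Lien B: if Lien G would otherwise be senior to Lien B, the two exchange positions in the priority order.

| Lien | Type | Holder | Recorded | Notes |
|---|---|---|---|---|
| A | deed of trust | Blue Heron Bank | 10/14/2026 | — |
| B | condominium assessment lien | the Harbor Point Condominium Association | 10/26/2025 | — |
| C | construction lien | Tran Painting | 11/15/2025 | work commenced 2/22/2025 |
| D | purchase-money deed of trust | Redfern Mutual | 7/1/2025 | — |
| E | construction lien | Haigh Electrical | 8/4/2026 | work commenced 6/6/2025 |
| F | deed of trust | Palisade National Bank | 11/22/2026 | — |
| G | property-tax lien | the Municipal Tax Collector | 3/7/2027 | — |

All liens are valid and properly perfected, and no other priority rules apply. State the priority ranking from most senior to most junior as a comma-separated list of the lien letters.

B, C, E, D, A, F, G

Effective dates: C is treated as recorded 2/22/2025, the work-commencement date; D was recorded 167 days after the deed — beyond 20 days — so no relation-back applies; E's effective date is 6/6/2025, when work began.
B is a condominium assessment lien and takes priority over every other lien.
Among the remaining liens, by effective date: C (2/22/2025), E (6/6/2025), D (7/1/2025), A (10/14/2026), F (11/22/2026), G (3/7/2027).
Since G is not senior to B, the subordination leaves the order unchanged.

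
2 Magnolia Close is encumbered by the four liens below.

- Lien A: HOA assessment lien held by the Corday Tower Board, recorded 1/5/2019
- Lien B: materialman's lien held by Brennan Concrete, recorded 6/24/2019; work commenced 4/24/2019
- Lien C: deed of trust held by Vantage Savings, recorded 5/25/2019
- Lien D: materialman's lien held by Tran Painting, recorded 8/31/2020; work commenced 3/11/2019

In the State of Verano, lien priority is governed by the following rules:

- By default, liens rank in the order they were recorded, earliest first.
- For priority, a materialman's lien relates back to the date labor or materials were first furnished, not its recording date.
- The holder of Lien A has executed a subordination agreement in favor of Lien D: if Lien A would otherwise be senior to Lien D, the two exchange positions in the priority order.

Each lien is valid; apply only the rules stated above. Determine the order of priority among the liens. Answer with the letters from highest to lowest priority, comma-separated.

D, A, B, C

Effective dates after the stated exceptions: B relates back to 4/24/2019 (work commenced); D's effective date is 3/11/2019, when work began.
Ordering by effective date: A (1/5/2019), D (3/11/2019), B (4/24/2019), C (5/25/2019).
A is senior to D before the subordination, so the two trade places.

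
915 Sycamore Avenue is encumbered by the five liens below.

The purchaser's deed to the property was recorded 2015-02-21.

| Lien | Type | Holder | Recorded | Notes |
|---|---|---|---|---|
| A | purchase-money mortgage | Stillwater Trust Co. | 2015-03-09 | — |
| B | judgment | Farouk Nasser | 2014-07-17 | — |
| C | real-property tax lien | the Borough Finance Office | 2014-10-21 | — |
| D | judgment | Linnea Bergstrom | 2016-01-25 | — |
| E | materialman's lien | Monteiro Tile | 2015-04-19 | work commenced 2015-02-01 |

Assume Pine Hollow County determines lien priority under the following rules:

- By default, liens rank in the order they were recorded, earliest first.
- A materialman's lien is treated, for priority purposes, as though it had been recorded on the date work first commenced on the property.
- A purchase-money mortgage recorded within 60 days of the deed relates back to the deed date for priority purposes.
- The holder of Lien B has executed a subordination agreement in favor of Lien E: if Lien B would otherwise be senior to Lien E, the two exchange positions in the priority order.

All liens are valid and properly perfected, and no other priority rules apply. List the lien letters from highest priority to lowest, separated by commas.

E, C, B, A, D

Effective dates after the stated exceptions: A's effective date is the deed date, 2015-02-21; E relates back to 2015-02-01 (work commenced).
Sorted by effective date: B (2014-07-17), C (2014-10-21), E (2015-02-01), A (2015-02-21), D (2016-01-25).
B is senior to E before the subordination, so the two trade places.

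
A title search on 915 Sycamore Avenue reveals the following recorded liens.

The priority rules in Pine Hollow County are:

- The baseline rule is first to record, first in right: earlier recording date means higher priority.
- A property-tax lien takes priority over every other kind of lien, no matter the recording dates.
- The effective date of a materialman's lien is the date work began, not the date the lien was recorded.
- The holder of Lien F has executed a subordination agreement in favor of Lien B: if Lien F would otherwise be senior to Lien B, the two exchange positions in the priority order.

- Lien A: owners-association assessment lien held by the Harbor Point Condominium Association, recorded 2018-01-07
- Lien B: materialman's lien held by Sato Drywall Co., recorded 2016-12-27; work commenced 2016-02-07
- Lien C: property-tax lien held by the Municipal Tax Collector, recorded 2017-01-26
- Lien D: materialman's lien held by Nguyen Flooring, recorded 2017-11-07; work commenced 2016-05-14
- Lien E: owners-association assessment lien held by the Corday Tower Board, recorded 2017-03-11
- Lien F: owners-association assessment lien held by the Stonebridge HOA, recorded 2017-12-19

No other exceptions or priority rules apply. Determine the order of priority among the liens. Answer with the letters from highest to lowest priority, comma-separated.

C, B, D, E, F, A

Effective dates: B is treated as recorded 2016-02-07, the work-commencement date; D is treated as recorded 2016-05-14, the work-commencement date.
As a property-tax lien, C is senior to every other lien.
The other liens, earliest effective date first: B (2016-02-07), D (2016-05-14), E (2017-03-11), F (2017-12-19), A (2018-01-07).
Since F is not senior to B, the subordination leaves the order unchanged.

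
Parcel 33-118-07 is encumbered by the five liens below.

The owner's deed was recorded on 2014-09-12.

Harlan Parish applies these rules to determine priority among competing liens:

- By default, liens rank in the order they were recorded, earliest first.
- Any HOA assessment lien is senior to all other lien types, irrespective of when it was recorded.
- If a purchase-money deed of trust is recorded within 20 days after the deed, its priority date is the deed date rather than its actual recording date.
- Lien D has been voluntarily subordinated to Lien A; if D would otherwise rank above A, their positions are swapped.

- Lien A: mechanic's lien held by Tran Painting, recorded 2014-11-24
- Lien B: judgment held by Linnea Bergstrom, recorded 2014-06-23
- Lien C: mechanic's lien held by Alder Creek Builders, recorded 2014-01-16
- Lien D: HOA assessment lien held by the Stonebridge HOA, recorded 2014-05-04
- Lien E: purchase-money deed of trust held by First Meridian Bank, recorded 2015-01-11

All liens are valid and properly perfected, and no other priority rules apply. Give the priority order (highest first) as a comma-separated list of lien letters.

Effective dates after the stated exceptions: E was recorded 121 days after the deed, outside the 20-day window, so it keeps its recording date.
D is an HOA assessment lien and takes priority over every other lien.
Ordering the rest by effective date: C (2014-01-16), B (2014-06-23), A (2014-11-24), E (2015-01-11).
D is senior to A before the subordination, so the two trade places.

A, C, B, D, E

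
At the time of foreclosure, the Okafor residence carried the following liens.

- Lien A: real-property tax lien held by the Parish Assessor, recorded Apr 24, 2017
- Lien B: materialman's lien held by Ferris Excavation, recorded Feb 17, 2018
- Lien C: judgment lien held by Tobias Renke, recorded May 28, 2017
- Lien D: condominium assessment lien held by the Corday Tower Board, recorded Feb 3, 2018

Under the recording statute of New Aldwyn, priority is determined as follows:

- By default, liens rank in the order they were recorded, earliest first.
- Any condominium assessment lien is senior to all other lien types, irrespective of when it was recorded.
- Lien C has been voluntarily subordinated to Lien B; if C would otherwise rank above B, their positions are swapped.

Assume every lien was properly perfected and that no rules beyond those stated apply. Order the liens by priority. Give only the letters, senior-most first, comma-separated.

D, A, B, C

D is a condominium assessment lien, so it outranks all other liens regardless of date.
Among the remaining liens, by effective date: A (Apr 24, 2017), C (May 28, 2017), B (Feb 17, 2018).
Because C would otherwise rank above B, the subordination swaps them.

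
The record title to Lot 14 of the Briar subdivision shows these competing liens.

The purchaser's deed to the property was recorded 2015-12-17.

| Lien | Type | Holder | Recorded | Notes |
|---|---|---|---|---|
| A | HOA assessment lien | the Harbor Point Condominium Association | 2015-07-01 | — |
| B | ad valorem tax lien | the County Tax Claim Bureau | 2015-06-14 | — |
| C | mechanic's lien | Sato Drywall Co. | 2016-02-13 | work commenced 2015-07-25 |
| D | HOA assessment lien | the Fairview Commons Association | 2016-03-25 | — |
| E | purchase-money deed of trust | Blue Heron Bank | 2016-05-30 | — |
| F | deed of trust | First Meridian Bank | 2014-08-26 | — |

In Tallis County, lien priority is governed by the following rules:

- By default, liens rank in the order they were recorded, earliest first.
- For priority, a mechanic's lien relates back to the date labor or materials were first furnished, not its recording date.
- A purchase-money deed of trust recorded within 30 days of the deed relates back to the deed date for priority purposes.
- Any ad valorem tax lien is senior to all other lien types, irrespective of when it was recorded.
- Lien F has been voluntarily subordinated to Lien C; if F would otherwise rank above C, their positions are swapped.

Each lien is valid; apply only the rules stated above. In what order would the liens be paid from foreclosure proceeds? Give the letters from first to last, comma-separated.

B, C, A, F, D, E

First, effective dates: C is treated as recorded 2015-07-25, the work-commencement date; E was recorded 165 days after the deed — beyond 30 days — so no relation-back applies.
B is an ad valorem tax lien, so it outranks all other liens regardless of date.
Ordering the rest by effective date: F (2014-08-26), A (2015-07-01), C (2015-07-25), D (2016-03-25), E (2016-05-30).
F is senior to C before the subordination, so the two trade places.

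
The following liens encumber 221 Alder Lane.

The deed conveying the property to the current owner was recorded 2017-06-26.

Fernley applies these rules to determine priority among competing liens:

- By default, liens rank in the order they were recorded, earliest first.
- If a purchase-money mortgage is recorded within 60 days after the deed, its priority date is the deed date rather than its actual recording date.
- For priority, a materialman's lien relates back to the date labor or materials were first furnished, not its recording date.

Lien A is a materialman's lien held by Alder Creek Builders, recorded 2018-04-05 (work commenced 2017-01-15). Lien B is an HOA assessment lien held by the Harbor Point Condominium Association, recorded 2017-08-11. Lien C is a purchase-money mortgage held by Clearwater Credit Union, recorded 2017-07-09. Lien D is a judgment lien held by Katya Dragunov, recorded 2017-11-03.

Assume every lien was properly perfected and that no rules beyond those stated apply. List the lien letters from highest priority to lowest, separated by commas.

A, C, B, D

Effective dates after the stated exceptions: A is treated as recorded 2017-01-15, the work-commencement date; C was recorded within the 60-day window, so its effective date is the deed date 2017-06-26.
Sorted by effective date: A (2017-01-15), C (2017-06-26), B (2017-08-11), D (2017-11-03).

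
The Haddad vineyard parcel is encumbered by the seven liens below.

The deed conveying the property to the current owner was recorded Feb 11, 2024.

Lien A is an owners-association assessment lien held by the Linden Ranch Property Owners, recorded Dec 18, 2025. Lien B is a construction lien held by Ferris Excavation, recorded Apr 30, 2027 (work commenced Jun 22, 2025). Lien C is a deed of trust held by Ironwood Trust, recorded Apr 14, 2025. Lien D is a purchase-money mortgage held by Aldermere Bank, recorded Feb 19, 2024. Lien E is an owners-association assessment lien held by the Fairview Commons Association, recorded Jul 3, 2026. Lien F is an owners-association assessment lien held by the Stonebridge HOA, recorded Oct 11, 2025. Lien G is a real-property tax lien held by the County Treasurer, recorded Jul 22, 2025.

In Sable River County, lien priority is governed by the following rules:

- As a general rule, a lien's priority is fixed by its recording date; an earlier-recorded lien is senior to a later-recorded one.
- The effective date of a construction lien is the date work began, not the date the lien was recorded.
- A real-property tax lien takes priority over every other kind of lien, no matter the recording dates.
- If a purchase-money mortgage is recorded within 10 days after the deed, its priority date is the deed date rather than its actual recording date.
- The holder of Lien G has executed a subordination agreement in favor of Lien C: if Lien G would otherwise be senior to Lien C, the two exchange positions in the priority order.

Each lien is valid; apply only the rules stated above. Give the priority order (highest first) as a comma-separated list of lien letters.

C, D, G, B, F, A, E

First, effective dates: B relates back to Jun 22, 2025 (work commenced); D was recorded within the 10-day window, so its effective date is the deed date Feb 11, 2024.
As a real-property tax lien, G is senior to every other lien.
Ordering the rest by effective date: D (Feb 11, 2024), C (Apr 14, 2025), B (Jun 22, 2025), F (Oct 11, 2025), A (Dec 18, 2025), E (Jul 3, 2026).
G would otherwise be senior to C, so under the subordination agreement G and C exchange positions.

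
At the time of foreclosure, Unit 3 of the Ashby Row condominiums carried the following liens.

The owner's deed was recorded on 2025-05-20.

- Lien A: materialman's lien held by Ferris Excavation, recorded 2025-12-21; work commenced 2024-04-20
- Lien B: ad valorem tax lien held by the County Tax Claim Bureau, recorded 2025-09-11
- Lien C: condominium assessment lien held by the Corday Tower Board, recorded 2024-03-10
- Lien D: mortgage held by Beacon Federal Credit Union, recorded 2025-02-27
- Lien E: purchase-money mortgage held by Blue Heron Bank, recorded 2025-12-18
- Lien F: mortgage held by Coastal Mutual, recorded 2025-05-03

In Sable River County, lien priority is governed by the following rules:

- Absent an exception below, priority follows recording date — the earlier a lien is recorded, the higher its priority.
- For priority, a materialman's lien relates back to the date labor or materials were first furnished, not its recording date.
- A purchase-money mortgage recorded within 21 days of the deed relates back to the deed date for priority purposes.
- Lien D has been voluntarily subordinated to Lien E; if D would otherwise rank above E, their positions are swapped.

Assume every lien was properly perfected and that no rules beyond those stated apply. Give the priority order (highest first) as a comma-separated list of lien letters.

C, A, E, F, B, D

Adjusting effective dates: A relates back to 2024-04-20 (work commenced); E was recorded 212 days after the deed, outside the 21-day window, so it keeps its recording date.
By effective date: C (2024-03-10), A (2024-04-20), D (2025-02-27), F (2025-05-03), B (2025-09-11), E (2025-12-18).
D would otherwise be senior to E, so under the subordination agreement D and E exchange positions.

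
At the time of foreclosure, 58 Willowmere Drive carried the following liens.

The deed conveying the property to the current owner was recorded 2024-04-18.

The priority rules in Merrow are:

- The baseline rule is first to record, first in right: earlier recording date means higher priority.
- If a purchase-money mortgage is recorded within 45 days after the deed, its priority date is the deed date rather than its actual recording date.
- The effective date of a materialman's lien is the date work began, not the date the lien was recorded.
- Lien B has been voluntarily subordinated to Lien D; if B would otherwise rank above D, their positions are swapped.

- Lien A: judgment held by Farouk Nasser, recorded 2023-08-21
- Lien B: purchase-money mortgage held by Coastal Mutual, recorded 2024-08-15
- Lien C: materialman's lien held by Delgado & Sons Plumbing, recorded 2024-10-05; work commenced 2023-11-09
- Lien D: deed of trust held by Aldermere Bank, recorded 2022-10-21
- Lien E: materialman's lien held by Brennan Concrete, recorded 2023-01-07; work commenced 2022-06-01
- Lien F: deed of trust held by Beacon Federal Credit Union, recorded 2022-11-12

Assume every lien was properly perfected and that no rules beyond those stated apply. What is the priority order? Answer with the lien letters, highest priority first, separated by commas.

Adjusting effective dates: B missed the 45-day window (119 days after the deed), so its recording date stands; C relates back to 2023-11-09 (work commenced); E relates back to 2022-06-01 (work commenced).
By effective date: E (2022-06-01), D (2022-10-21), F (2022-11-12), A (2023-08-21), C (2023-11-09), B (2024-08-15).
B is already junior to D, so the subordination agreement changes nothing.

E, D, F, A, C, B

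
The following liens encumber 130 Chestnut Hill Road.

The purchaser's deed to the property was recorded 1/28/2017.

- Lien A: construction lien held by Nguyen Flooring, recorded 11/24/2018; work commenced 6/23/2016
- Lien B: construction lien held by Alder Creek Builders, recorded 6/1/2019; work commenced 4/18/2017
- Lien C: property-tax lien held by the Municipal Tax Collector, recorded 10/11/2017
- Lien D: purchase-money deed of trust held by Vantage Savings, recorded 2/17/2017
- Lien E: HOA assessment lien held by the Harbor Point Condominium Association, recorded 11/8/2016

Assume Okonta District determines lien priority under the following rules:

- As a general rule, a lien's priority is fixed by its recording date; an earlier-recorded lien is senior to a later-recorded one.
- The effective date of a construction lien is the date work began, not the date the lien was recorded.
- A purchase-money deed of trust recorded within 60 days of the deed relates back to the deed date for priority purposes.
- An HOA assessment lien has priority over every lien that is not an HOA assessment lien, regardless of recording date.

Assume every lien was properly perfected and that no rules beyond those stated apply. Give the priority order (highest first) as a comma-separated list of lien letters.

Adjusting effective dates: A is treated as recorded 6/23/2016, the work-commencement date; B is treated as recorded 4/18/2017, the work-commencement date; D relates back to the deed date 1/28/2017.
As an HOA assessment lien, E is senior to every other lien.
Ordering the rest by effective date: A (6/23/2016), D (1/28/2017), B (4/18/2017), C (10/11/2017).

E, A, D, B, C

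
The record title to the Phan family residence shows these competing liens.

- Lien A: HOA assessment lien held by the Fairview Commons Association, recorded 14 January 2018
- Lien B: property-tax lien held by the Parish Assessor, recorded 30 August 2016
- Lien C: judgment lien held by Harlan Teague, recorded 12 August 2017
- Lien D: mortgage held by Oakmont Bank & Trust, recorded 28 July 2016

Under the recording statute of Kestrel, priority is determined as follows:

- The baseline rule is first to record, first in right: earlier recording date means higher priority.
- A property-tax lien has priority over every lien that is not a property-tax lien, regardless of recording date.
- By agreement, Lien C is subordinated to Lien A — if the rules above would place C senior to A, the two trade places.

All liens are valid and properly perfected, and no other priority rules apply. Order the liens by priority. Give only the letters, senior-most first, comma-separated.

B, D, A, C

B is a property-tax lien, so it outranks all other liens regardless of date.
Ordering the rest by effective date: D (28 July 2016), C (12 August 2017), A (14 January 2018).
C is senior to A before the subordination, so the two trade places.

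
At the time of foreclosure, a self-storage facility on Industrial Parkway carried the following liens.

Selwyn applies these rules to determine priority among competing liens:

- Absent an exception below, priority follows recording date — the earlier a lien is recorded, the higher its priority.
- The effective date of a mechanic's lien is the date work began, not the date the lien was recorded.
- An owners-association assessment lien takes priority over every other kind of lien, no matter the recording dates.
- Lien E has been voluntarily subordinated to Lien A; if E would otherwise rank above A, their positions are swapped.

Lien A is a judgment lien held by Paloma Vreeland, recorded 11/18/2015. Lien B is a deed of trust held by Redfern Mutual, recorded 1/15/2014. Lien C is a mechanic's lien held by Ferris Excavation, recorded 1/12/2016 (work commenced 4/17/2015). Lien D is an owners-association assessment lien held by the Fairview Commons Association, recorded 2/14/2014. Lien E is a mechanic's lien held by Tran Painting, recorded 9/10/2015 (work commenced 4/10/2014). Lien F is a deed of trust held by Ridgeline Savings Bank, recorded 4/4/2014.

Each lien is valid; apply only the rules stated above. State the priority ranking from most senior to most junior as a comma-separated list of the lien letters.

Effective dates after the stated exceptions: C relates back to 4/17/2015 (work commenced); E relates back to 4/10/2014 (work commenced).
D, as an owners-association assessment lien, has superpriority and ranks first.
Ordering the rest by effective date: B (1/15/2014), F (4/4/2014), E (4/10/2014), C (4/17/2015), A (11/18/2015).
Because E would otherwise rank above A, the subordination swaps them.

D, B, F, A, C, E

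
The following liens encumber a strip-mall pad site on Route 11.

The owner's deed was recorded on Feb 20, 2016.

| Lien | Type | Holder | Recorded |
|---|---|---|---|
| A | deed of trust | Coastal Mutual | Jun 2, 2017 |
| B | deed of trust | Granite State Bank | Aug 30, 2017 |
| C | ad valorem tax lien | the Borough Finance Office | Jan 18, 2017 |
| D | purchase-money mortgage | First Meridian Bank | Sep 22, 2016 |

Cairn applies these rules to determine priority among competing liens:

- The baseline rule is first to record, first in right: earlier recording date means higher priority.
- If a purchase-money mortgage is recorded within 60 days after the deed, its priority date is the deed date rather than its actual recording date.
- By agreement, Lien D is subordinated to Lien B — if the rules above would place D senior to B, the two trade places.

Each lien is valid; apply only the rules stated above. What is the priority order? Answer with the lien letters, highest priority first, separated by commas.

Adjusting effective dates: D was recorded 215 days after the deed — beyond 60 days — so no relation-back applies.
Ordering by effective date: D (Sep 22, 2016), C (Jan 18, 2017), A (Jun 2, 2017), B (Aug 30, 2017).
D would otherwise be senior to B, so under the subordination agreement D and B exchange positions.

B, C, A, D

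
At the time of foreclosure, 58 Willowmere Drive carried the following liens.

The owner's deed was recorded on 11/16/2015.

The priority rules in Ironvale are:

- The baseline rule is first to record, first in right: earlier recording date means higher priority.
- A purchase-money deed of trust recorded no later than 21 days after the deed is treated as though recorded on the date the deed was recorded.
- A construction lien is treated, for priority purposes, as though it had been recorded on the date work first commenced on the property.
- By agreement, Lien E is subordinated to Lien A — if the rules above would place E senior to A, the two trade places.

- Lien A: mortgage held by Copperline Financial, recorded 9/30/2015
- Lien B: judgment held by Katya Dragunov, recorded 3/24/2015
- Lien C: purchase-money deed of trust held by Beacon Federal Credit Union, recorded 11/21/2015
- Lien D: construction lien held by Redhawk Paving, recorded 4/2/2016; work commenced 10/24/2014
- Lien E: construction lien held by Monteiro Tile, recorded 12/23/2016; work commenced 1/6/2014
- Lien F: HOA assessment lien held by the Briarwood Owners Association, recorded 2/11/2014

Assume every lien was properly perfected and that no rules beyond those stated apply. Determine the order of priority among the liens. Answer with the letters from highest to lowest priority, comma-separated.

A, F, D, B, E, C

Adjusting effective dates: C's effective date is the deed date, 11/16/2015; D relates back to 10/24/2014 (work commenced); E is treated as recorded 1/6/2014, the work-commencement date.
By effective date: E (1/6/2014), F (2/11/2014), D (10/24/2014), B (3/24/2015), A (9/30/2015), C (11/16/2015).
The subordination applies — E was senior to A — so E and A swap.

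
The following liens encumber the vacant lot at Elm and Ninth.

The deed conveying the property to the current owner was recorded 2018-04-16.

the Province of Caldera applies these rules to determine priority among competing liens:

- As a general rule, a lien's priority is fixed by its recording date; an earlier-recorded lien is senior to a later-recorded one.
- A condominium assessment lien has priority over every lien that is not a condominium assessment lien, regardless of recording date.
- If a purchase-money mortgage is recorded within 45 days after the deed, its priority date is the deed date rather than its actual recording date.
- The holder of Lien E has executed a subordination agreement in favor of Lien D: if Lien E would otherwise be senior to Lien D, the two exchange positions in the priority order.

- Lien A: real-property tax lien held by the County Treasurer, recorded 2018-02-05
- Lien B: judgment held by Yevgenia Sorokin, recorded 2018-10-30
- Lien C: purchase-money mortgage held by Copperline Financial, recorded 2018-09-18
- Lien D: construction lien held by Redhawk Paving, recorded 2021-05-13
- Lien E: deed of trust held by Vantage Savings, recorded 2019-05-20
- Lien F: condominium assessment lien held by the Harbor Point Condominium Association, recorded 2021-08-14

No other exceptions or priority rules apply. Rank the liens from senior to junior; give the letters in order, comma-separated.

F, A, C, B, D, E

Effective dates: C was recorded 155 days after the deed — beyond 45 days — so no relation-back applies.
F is a condominium assessment lien and takes priority over every other lien.
Ordering the rest by effective date: A (2018-02-05), C (2018-09-18), B (2018-10-30), E (2019-05-20), D (2021-05-13).
E would otherwise be senior to D, so under the subordination agreement E and D exchange positions.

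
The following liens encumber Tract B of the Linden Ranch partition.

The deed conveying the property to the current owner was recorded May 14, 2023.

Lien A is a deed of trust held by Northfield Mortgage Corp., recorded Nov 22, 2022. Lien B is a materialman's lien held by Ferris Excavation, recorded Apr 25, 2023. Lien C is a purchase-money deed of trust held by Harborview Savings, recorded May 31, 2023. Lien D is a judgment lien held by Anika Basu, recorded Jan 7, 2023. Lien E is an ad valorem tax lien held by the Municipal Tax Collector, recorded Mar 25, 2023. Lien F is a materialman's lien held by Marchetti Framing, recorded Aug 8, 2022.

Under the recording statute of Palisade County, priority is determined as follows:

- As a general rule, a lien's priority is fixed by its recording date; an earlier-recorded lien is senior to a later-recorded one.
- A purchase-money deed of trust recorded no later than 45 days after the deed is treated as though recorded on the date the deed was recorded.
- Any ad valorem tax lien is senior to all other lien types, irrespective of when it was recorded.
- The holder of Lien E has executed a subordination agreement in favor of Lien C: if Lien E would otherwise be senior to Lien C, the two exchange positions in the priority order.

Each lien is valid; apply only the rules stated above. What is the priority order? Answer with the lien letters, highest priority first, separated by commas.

C, F, A, D, B, E

Adjusting effective dates: C was recorded within the 45-day window, so its effective date is the deed date May 14, 2023.
E is an ad valorem tax lien, so it outranks all other liens regardless of date.
Remaining liens by effective date: F (Aug 8, 2022), A (Nov 22, 2022), D (Jan 7, 2023), B (Apr 25, 2023), C (May 14, 2023).
Because E would otherwise rank above C, the subordination swaps them.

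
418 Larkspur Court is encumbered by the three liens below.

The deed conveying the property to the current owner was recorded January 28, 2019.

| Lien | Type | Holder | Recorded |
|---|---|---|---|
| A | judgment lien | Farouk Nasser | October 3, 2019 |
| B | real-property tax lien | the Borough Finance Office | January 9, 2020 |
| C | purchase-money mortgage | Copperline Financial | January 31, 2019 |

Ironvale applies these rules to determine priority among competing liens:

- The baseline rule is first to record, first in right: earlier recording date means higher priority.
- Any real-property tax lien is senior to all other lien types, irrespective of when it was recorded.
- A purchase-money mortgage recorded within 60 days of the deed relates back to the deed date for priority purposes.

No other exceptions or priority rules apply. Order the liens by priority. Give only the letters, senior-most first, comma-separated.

B, C, A

First, effective dates: C's effective date is the deed date, January 28, 2019.
B, as a real-property tax lien, has superpriority and ranks first.
Remaining liens by effective date: C (January 28, 2019), A (October 3, 2019).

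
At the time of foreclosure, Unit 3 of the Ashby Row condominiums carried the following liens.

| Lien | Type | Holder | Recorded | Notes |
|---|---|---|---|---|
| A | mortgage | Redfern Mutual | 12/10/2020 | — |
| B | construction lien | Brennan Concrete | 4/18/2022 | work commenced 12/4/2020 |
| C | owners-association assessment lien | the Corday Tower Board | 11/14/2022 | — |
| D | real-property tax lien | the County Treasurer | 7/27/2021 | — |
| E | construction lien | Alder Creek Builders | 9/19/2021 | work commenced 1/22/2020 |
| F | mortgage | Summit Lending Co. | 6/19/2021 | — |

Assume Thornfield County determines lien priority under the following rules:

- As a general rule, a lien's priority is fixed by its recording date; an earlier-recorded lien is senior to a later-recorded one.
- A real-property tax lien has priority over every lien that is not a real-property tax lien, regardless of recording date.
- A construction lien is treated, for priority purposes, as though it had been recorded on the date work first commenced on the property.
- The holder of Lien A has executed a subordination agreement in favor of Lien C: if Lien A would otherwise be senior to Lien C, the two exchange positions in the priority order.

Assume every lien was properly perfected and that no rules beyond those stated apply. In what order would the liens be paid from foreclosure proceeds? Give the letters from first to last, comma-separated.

Effective dates: B relates back to 12/4/2020 (work commenced); E relates back to 1/22/2020 (work commenced).
D is a real-property tax lien, so it outranks all other liens regardless of date.
Ordering the rest by effective date: E (1/22/2020), B (12/4/2020), A (12/10/2020), F (6/19/2021), C (11/14/2022).
A would otherwise be senior to C, so under the subordination agreement A and C exchange positions.

D, E, B, C, F, A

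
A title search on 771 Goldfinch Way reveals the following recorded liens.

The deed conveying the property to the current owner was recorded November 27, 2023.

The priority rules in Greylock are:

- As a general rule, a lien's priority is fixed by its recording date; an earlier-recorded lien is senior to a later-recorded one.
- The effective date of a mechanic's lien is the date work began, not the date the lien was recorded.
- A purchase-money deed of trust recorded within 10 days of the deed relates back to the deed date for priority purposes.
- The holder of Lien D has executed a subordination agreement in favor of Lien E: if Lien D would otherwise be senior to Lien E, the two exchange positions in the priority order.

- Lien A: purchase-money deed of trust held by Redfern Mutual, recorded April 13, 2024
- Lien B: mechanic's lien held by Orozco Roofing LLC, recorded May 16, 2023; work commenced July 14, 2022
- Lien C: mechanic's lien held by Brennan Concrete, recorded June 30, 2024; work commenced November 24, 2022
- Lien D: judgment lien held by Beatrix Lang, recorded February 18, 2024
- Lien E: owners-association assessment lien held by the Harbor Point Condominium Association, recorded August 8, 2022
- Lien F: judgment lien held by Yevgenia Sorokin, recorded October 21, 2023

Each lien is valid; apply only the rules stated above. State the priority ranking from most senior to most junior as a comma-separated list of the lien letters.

B, E, C, F, D, A

First, effective dates: A was recorded 138 days after the deed — beyond 10 days — so no relation-back applies; B relates back to July 14, 2022 (work commenced); C relates back to November 24, 2022 (work commenced).
Sorted by effective date: B (July 14, 2022), E (August 8, 2022), C (November 24, 2022), F (October 21, 2023), D (February 18, 2024), A (April 13, 2024).
D is already junior to E, so the subordination agreement changes nothing.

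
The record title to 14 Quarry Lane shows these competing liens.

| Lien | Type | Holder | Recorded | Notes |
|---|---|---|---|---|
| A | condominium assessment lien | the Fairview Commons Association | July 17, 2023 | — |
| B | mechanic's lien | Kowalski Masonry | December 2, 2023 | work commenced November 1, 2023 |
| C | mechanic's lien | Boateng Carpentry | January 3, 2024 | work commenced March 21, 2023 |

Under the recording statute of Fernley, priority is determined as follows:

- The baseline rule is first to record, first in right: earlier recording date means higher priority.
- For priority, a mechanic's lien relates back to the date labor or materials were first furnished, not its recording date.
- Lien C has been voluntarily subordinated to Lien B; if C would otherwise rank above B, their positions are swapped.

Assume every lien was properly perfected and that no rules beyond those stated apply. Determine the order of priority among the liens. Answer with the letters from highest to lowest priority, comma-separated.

Effective dates after the stated exceptions: B relates back to November 1, 2023 (work commenced); C's effective date is March 21, 2023, when work began.
By effective date, earliest first: C (March 21, 2023), A (July 17, 2023), B (November 1, 2023).
C is senior to B before the subordination, so the two trade places.

B, A, C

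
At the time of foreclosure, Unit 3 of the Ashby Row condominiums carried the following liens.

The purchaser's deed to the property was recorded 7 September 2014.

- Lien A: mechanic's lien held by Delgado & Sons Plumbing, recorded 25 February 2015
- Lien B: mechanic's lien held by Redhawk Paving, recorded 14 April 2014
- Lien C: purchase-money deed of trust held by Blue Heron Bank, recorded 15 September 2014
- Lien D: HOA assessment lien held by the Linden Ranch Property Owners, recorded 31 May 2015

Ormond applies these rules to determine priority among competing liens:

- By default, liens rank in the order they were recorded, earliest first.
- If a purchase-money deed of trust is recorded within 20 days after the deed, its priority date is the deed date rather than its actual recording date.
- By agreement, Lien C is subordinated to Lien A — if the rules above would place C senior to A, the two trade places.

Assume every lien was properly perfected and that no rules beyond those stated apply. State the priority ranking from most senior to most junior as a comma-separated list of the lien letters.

B, A, C, D

First, effective dates: C was recorded within the 20-day window, so its effective date is the deed date 7 September 2014.
By effective date, earliest first: B (14 April 2014), C (7 September 2014), A (25 February 2015), D (31 May 2015).
Because C would otherwise rank above A, the subordination swaps them.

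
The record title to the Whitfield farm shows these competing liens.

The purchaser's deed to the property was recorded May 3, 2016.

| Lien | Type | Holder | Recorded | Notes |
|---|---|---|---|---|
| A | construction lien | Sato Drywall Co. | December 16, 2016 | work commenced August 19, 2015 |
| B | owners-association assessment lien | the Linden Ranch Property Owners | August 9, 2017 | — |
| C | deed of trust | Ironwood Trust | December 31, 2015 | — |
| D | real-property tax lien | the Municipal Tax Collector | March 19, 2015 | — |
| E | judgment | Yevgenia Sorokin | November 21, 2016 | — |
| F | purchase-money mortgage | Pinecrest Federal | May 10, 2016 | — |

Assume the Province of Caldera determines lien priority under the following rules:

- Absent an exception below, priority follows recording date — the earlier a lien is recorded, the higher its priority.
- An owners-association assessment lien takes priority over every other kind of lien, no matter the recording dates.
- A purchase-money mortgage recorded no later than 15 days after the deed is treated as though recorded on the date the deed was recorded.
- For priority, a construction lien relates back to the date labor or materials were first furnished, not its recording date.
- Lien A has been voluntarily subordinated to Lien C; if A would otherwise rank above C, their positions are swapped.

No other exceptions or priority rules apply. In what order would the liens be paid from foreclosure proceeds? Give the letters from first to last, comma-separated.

B, D, C, A, F, E

Adjusting effective dates: A relates back to August 19, 2015 (work commenced); F relates back to the deed date May 3, 2016.
As an owners-association assessment lien, B is senior to every other lien.
Ordering the rest by effective date: D (March 19, 2015), A (August 19, 2015), C (December 31, 2015), F (May 3, 2016), E (November 21, 2016).
The subordination applies — A was senior to C — so A and C swap.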